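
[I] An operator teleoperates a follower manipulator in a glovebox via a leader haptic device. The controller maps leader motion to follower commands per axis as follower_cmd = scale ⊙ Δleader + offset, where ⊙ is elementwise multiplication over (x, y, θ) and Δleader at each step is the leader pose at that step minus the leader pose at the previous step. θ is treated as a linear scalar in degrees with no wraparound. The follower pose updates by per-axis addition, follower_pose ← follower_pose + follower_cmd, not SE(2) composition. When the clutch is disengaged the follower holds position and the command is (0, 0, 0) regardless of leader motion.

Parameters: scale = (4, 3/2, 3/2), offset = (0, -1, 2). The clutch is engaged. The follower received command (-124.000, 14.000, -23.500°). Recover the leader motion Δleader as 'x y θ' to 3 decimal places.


axis x: (-124.000 − 0) / (4) = -31.000
axis y: (14.000 − -1) / (3/2) = 10.000
axis θ: (-23.500 − 2) / (3/2) = -17.000

-31.000 10.000 -17.000


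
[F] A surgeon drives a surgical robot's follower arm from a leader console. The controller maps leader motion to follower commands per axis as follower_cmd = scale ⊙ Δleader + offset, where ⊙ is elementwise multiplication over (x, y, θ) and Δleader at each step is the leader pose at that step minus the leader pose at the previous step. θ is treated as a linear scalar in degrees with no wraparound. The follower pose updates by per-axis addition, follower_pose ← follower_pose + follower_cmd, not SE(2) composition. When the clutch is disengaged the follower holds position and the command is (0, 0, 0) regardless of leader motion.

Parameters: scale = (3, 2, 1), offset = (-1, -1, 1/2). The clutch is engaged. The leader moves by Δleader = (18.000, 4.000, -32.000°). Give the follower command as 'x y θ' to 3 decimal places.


axis x: 3·18.000 + -1 = 53.000
axis y: 2·4.000 + -1 = 7.000
axis θ: 1·-32.000 + 1/2 = -31.500

53.000 7.000 -31.500


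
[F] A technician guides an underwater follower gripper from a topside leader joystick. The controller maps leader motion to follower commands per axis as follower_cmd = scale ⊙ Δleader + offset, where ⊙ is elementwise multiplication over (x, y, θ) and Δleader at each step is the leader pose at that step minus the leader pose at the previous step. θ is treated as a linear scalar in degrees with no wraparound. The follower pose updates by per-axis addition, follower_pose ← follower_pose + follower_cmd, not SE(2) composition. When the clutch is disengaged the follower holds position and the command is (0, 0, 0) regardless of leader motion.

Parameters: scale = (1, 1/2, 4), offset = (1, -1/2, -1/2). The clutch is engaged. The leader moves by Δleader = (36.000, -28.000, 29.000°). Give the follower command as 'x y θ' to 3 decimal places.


37.000 -14.500 115.500

axis x: 1·36.000 + 1 = 37.000
axis y: 1/2·-28.000 + -1/2 = -14.500
axis θ: 4·29.000 + -1/2 = 115.500


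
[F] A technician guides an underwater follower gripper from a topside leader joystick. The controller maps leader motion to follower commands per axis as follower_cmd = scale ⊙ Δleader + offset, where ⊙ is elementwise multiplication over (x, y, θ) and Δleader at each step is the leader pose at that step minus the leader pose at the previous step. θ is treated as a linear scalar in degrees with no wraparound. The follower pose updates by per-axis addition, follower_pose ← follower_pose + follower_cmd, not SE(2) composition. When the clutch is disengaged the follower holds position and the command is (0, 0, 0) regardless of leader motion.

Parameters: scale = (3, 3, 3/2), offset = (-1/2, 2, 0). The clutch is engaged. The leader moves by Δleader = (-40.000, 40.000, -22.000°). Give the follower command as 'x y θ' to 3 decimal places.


axis x: 3·-40.000 + -1/2 = -120.500
axis y: 3·40.000 + 2 = 122.000
axis θ: 3/2·-22.000 + 0 = -33.000

-120.500 122.000 -33.000


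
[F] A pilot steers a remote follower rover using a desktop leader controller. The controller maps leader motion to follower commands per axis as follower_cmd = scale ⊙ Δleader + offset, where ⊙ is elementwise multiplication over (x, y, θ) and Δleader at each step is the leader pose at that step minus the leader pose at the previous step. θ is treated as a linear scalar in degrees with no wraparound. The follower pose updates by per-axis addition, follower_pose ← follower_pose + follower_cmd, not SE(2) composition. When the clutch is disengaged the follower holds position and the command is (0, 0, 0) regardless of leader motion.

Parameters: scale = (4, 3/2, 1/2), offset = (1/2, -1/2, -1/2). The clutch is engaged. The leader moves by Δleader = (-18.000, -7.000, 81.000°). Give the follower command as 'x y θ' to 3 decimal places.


-71.500 -11.000 40.000

axis x: 4·-18.000 + 1/2 = -71.500
axis y: 3/2·-7.000 + -1/2 = -11.000
axis θ: 1/2·81.000 + -1/2 = 40.000


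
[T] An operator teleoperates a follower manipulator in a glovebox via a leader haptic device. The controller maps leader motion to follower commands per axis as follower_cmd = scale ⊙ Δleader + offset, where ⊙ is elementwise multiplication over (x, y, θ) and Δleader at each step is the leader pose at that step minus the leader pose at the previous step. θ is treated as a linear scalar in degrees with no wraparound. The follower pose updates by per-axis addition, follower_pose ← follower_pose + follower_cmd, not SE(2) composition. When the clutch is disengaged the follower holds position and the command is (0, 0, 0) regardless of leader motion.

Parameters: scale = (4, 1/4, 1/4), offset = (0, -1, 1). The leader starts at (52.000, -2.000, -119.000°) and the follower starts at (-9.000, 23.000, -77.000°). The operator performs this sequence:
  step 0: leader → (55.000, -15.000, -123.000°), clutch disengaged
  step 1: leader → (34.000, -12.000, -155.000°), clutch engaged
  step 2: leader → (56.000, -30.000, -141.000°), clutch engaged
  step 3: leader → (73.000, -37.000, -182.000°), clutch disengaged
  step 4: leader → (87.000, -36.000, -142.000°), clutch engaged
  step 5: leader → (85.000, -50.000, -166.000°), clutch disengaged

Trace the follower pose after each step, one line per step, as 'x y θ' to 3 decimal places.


-9.000 23.000 -77.000
-93.000 22.750 -84.000
-5.000 17.250 -79.500
-5.000 17.250 -79.500
51.000 16.500 -68.500
51.000 16.500 -68.500

step 0: Δleader=(3.000, -13.000, -4.000°), disengaged; cmd=(0,0,0) → follower holds at (-9.000, 23.000, -77.000°)
step 1: Δleader=(-21.000, 3.000, -32.000°), engaged; cmd=(-84.000, -0.250, -7.000°) → follower=(-93.000, 22.750, -84.000°)
step 2: Δleader=(22.000, -18.000, 14.000°), engaged; cmd=(88.000, -5.500, 4.500°) → follower=(-5.000, 17.250, -79.500°)
step 3: Δleader=(17.000, -7.000, -41.000°), disengaged; cmd=(0,0,0) → follower holds at (-5.000, 17.250, -79.500°)
step 4: Δleader=(14.000, 1.000, 40.000°), engaged; cmd=(56.000, -0.750, 11.000°) → follower=(51.000, 16.500, -68.500°)
step 5: Δleader=(-2.000, -14.000, -24.000°), disengaged; cmd=(0,0,0) → follower holds at (51.000, 16.500, -68.500°)


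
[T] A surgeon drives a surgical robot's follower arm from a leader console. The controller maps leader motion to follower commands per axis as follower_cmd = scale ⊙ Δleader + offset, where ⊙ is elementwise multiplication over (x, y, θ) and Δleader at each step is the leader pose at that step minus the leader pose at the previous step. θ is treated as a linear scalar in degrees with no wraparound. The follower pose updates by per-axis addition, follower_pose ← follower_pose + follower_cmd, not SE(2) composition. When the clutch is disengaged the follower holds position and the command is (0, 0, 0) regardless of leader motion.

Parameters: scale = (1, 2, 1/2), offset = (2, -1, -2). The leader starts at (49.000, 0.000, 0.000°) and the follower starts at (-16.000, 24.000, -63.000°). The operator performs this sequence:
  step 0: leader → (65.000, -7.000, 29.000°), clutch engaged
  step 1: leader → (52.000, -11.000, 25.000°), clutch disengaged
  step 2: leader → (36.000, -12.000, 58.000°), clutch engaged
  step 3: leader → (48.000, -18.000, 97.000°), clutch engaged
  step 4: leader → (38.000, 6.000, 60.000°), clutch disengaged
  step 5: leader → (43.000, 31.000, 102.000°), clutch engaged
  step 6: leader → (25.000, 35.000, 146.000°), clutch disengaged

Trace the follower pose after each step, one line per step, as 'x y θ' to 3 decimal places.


2.000 9.000 -50.500
2.000 9.000 -50.500
-12.000 6.000 -36.000
2.000 -7.000 -18.500
2.000 -7.000 -18.500
9.000 42.000 0.500
9.000 42.000 0.500

step 0: Δleader=(16.000, -7.000, 29.000°), engaged; cmd=(18.000, -15.000, 12.500°) → follower=(2.000, 9.000, -50.500°)
step 1: Δleader=(-13.000, -4.000, -4.000°), disengaged; cmd=(0,0,0) → follower holds at (2.000, 9.000, -50.500°)
step 2: Δleader=(-16.000, -1.000, 33.000°), engaged; cmd=(-14.000, -3.000, 14.500°) → follower=(-12.000, 6.000, -36.000°)
step 3: Δleader=(12.000, -6.000, 39.000°), engaged; cmd=(14.000, -13.000, 17.500°) → follower=(2.000, -7.000, -18.500°)
step 4: Δleader=(-10.000, 24.000, -37.000°), disengaged; cmd=(0,0,0) → follower holds at (2.000, -7.000, -18.500°)
step 5: Δleader=(5.000, 25.000, 42.000°), engaged; cmd=(7.000, 49.000, 19.000°) → follower=(9.000, 42.000, 0.500°)
step 6: Δleader=(-18.000, 4.000, 44.000°), disengaged; cmd=(0,0,0) → follower holds at (9.000, 42.000, 0.500°)


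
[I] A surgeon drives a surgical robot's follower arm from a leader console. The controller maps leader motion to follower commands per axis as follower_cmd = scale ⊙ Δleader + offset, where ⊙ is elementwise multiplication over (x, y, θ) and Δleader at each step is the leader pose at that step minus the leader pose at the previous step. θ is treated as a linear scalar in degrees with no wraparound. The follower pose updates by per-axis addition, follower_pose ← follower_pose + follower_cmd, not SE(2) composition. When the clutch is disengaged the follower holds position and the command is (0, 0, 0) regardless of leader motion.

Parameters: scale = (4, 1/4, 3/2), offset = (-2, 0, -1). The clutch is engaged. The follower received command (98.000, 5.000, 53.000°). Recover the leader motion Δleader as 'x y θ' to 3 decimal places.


axis x: (98.000 − -2) / (4) = 25.000
axis y: (5.000 − 0) / (1/4) = 20.000
axis θ: (53.000 − -1) / (3/2) = 36.000

25.000 20.000 36.000


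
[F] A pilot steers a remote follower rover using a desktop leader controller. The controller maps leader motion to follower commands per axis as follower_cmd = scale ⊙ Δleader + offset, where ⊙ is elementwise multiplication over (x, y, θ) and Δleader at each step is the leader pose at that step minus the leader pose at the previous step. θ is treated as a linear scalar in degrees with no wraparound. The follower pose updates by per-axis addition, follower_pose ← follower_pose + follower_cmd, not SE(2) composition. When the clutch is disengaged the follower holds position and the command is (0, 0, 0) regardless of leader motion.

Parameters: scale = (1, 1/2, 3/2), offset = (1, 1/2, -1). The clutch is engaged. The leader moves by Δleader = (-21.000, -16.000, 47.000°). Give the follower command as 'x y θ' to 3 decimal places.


axis x: 1·-21.000 + 1 = -20.000
axis y: 1/2·-16.000 + 1/2 = -7.500
axis θ: 3/2·47.000 + -1 = 69.500

-20.000 -7.500 69.500


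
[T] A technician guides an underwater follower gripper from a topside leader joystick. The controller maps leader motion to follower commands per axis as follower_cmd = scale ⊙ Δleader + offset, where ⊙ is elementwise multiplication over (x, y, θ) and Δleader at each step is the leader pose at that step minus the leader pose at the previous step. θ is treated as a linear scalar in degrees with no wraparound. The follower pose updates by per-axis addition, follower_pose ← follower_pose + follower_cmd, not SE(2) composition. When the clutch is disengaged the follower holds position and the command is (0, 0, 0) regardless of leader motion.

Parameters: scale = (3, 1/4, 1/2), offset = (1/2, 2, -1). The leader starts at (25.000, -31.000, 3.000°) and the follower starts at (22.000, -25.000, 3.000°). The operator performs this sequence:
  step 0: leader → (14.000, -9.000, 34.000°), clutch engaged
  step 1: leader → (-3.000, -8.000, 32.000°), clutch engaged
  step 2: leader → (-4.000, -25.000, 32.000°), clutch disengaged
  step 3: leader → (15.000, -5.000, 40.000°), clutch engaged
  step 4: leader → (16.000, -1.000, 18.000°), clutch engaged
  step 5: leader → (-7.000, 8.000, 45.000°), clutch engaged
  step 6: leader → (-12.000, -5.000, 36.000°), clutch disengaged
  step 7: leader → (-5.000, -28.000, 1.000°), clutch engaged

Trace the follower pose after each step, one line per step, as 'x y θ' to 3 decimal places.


step 0: Δleader=(-11.000, 22.000, 31.000°), engaged; cmd=(-32.500, 7.500, 14.500°) → follower=(-10.500, -17.500, 17.500°)
step 1: Δleader=(-17.000, 1.000, -2.000°), engaged; cmd=(-50.500, 2.250, -2.000°) → follower=(-61.000, -15.250, 15.500°)
step 2: Δleader=(-1.000, -17.000, 0.000°), disengaged; cmd=(0,0,0) → follower holds at (-61.000, -15.250, 15.500°)
step 3: Δleader=(19.000, 20.000, 8.000°), engaged; cmd=(57.500, 7.000, 3.000°) → follower=(-3.500, -8.250, 18.500°)
step 4: Δleader=(1.000, 4.000, -22.000°), engaged; cmd=(3.500, 3.000, -12.000°) → follower=(0.000, -5.250, 6.500°)
step 5: Δleader=(-23.000, 9.000, 27.000°), engaged; cmd=(-68.500, 4.250, 12.500°) → follower=(-68.500, -1.000, 19.000°)
step 6: Δleader=(-5.000, -13.000, -9.000°), disengaged; cmd=(0,0,0) → follower holds at (-68.500, -1.000, 19.000°)
step 7: Δleader=(7.000, -23.000, -35.000°), engaged; cmd=(21.500, -3.750, -18.500°) → follower=(-47.000, -4.750, 0.500°)

-10.500 -17.500 17.500
-61.000 -15.250 15.500
-61.000 -15.250 15.500
-3.500 -8.250 18.500
0.000 -5.250 6.500
-68.500 -1.000 19.000
-68.500 -1.000 19.000
-47.000 -4.750 0.500


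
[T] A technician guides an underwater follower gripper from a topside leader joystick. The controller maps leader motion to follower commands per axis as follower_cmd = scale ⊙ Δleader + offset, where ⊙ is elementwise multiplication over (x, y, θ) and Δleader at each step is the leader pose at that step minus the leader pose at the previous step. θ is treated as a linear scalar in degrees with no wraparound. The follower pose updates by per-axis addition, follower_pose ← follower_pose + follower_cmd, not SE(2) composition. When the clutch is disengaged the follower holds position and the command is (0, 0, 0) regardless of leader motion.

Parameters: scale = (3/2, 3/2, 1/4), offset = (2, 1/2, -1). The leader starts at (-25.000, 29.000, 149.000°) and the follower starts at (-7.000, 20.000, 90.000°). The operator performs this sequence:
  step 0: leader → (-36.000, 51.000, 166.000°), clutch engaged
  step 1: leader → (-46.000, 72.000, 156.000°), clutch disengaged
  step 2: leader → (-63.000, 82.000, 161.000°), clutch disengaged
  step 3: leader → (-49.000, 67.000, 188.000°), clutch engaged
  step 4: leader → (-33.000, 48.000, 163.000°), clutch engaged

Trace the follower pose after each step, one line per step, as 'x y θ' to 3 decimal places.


step 0: Δleader=(-11.000, 22.000, 17.000°), engaged; cmd=(-14.500, 33.500, 3.250°) → follower=(-21.500, 53.500, 93.250°)
step 1: Δleader=(-10.000, 21.000, -10.000°), disengaged; cmd=(0,0,0) → follower holds at (-21.500, 53.500, 93.250°)
step 2: Δleader=(-17.000, 10.000, 5.000°), disengaged; cmd=(0,0,0) → follower holds at (-21.500, 53.500, 93.250°)
step 3: Δleader=(14.000, -15.000, 27.000°), engaged; cmd=(23.000, -22.000, 5.750°) → follower=(1.500, 31.500, 99.000°)
step 4: Δleader=(16.000, -19.000, -25.000°), engaged; cmd=(26.000, -28.000, -7.250°) → follower=(27.500, 3.500, 91.750°)

-21.500 53.500 93.250
-21.500 53.500 93.250
-21.500 53.500 93.250
1.500 31.500 99.000
27.500 3.500 91.750


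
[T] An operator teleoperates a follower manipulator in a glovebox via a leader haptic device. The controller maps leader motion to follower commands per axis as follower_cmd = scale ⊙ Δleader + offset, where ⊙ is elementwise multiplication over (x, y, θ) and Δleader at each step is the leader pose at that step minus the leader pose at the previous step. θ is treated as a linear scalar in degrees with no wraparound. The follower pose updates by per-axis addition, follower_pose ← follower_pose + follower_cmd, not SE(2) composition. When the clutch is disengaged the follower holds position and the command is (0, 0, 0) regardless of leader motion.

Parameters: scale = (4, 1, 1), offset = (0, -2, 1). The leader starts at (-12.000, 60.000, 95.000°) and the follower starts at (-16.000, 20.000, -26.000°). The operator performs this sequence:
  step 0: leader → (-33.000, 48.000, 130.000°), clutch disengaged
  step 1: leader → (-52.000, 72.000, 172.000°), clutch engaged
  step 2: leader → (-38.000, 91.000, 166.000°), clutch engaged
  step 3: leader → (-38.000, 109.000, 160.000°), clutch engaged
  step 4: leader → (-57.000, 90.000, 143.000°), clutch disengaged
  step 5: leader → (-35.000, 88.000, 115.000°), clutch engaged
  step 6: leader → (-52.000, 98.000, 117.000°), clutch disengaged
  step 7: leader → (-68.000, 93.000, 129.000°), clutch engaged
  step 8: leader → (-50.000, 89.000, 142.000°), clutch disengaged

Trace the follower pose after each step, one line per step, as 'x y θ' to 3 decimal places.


step 0: Δleader=(-21.000, -12.000, 35.000°), disengaged; cmd=(0,0,0) → follower holds at (-16.000, 20.000, -26.000°)
step 1: Δleader=(-19.000, 24.000, 42.000°), engaged; cmd=(-76.000, 22.000, 43.000°) → follower=(-92.000, 42.000, 17.000°)
step 2: Δleader=(14.000, 19.000, -6.000°), engaged; cmd=(56.000, 17.000, -5.000°) → follower=(-36.000, 59.000, 12.000°)
step 3: Δleader=(0.000, 18.000, -6.000°), engaged; cmd=(0.000, 16.000, -5.000°) → follower=(-36.000, 75.000, 7.000°)
step 4: Δleader=(-19.000, -19.000, -17.000°), disengaged; cmd=(0,0,0) → follower holds at (-36.000, 75.000, 7.000°)
step 5: Δleader=(22.000, -2.000, -28.000°), engaged; cmd=(88.000, -4.000, -27.000°) → follower=(52.000, 71.000, -20.000°)
step 6: Δleader=(-17.000, 10.000, 2.000°), disengaged; cmd=(0,0,0) → follower holds at (52.000, 71.000, -20.000°)
step 7: Δleader=(-16.000, -5.000, 12.000°), engaged; cmd=(-64.000, -7.000, 13.000°) → follower=(-12.000, 64.000, -7.000°)
step 8: Δleader=(18.000, -4.000, 13.000°), disengaged; cmd=(0,0,0) → follower holds at (-12.000, 64.000, -7.000°)

-16.000 20.000 -26.000
-92.000 42.000 17.000
-36.000 59.000 12.000
-36.000 75.000 7.000
-36.000 75.000 7.000
52.000 71.000 -20.000
52.000 71.000 -20.000
-12.000 64.000 -7.000
-12.000 64.000 -7.000


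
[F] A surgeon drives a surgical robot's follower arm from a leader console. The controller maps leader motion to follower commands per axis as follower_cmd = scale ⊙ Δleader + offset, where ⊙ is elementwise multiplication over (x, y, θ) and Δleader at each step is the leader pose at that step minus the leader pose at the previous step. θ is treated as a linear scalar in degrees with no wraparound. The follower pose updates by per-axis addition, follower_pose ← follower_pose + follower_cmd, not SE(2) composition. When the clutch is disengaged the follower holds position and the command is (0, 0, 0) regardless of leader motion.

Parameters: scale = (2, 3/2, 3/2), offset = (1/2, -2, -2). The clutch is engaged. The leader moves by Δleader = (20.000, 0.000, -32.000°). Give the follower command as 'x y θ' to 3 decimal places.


axis x: 2·20.000 + 1/2 = 40.500
axis y: 3/2·0.000 + -2 = -2.000
axis θ: 3/2·-32.000 + -2 = -50.000

40.500 -2.000 -50.000


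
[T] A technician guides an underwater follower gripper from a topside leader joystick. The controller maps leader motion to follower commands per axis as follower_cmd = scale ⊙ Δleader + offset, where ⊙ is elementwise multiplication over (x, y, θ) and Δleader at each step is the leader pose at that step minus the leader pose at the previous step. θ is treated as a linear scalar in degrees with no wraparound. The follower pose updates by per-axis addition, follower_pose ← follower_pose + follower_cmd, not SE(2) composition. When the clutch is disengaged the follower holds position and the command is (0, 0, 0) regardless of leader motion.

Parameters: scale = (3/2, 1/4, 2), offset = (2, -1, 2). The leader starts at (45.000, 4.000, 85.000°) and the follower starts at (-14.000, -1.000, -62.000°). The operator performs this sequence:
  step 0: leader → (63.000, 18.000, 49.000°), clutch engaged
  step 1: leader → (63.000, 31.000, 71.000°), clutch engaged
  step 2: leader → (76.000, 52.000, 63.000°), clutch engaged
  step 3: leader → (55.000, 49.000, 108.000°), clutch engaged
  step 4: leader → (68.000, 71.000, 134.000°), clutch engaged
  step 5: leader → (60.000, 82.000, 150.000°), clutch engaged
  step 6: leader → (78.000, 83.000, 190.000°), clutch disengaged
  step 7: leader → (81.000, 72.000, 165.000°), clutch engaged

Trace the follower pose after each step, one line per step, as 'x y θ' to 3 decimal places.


step 0: Δleader=(18.000, 14.000, -36.000°), engaged; cmd=(29.000, 2.500, -70.000°) → follower=(15.000, 1.500, -132.000°)
step 1: Δleader=(0.000, 13.000, 22.000°), engaged; cmd=(2.000, 2.250, 46.000°) → follower=(17.000, 3.750, -86.000°)
step 2: Δleader=(13.000, 21.000, -8.000°), engaged; cmd=(21.500, 4.250, -14.000°) → follower=(38.500, 8.000, -100.000°)
step 3: Δleader=(-21.000, -3.000, 45.000°), engaged; cmd=(-29.500, -1.750, 92.000°) → follower=(9.000, 6.250, -8.000°)
step 4: Δleader=(13.000, 22.000, 26.000°), engaged; cmd=(21.500, 4.500, 54.000°) → follower=(30.500, 10.750, 46.000°)
step 5: Δleader=(-8.000, 11.000, 16.000°), engaged; cmd=(-10.000, 1.750, 34.000°) → follower=(20.500, 12.500, 80.000°)
step 6: Δleader=(18.000, 1.000, 40.000°), disengaged; cmd=(0,0,0) → follower holds at (20.500, 12.500, 80.000°)
step 7: Δleader=(3.000, -11.000, -25.000°), engaged; cmd=(6.500, -3.750, -48.000°) → follower=(27.000, 8.750, 32.000°)

15.000 1.500 -132.000
17.000 3.750 -86.000
38.500 8.000 -100.000
9.000 6.250 -8.000
30.500 10.750 46.000
20.500 12.500 80.000
20.500 12.500 80.000
27.000 8.750 32.000


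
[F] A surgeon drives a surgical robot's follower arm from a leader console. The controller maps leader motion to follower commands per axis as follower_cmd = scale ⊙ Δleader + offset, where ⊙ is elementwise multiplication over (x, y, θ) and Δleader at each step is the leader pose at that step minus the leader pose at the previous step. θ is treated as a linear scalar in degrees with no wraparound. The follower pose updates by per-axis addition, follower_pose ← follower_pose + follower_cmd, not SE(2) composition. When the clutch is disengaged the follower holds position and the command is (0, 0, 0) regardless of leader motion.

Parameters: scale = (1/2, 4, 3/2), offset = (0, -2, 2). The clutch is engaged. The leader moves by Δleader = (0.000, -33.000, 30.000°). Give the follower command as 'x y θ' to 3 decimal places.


0.000 -134.000 47.000

axis x: 1/2·0.000 + 0 = 0.000
axis y: 4·-33.000 + -2 = -134.000
axis θ: 3/2·30.000 + 2 = 47.000


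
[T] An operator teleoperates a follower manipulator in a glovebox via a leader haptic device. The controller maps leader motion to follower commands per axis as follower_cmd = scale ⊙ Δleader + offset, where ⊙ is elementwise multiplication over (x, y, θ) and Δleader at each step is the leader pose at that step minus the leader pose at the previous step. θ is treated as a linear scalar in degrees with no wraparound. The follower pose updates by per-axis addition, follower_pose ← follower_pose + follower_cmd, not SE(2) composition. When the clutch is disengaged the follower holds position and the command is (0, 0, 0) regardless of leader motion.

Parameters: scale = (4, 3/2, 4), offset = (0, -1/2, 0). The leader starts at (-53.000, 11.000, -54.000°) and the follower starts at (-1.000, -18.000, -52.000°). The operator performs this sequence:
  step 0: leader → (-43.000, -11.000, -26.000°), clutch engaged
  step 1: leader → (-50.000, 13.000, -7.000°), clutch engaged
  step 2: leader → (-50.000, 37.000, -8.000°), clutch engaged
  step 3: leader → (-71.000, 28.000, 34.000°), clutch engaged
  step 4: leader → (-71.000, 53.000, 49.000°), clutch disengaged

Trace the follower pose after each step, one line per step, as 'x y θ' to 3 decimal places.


39.000 -51.500 60.000
11.000 -16.000 136.000
11.000 19.500 132.000
-73.000 5.500 300.000
-73.000 5.500 300.000

step 0: Δleader=(10.000, -22.000, 28.000°), engaged; cmd=(40.000, -33.500, 112.000°) → follower=(39.000, -51.500, 60.000°)
step 1: Δleader=(-7.000, 24.000, 19.000°), engaged; cmd=(-28.000, 35.500, 76.000°) → follower=(11.000, -16.000, 136.000°)
step 2: Δleader=(0.000, 24.000, -1.000°), engaged; cmd=(0.000, 35.500, -4.000°) → follower=(11.000, 19.500, 132.000°)
step 3: Δleader=(-21.000, -9.000, 42.000°), engaged; cmd=(-84.000, -14.000, 168.000°) → follower=(-73.000, 5.500, 300.000°)
step 4: Δleader=(0.000, 25.000, 15.000°), disengaged; cmd=(0,0,0) → follower holds at (-73.000, 5.500, 300.000°)


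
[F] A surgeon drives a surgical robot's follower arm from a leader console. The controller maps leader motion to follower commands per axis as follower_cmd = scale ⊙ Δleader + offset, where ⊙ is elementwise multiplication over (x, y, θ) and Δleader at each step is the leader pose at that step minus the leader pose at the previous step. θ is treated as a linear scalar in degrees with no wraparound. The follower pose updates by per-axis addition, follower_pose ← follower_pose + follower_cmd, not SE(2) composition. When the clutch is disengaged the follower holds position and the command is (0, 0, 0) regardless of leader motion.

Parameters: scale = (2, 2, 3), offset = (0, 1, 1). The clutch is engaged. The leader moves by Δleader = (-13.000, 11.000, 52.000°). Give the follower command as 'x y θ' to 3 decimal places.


-26.000 23.000 157.000

axis x: 2·-13.000 + 0 = -26.000
axis y: 2·11.000 + 1 = 23.000
axis θ: 3·52.000 + 1 = 157.000


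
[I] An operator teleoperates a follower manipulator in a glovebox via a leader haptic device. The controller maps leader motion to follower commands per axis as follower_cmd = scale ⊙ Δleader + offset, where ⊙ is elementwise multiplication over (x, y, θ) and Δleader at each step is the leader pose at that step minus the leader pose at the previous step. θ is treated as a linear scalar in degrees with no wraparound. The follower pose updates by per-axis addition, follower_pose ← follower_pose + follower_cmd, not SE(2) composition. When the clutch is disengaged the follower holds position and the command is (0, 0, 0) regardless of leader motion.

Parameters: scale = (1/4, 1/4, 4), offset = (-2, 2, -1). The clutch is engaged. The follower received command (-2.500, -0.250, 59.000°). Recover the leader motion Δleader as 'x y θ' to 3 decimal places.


-2.000 -9.000 15.000

axis x: (-2.500 − -2) / (1/4) = -2.000
axis y: (-0.250 − 2) / (1/4) = -9.000
axis θ: (59.000 − -1) / (4) = 15.000


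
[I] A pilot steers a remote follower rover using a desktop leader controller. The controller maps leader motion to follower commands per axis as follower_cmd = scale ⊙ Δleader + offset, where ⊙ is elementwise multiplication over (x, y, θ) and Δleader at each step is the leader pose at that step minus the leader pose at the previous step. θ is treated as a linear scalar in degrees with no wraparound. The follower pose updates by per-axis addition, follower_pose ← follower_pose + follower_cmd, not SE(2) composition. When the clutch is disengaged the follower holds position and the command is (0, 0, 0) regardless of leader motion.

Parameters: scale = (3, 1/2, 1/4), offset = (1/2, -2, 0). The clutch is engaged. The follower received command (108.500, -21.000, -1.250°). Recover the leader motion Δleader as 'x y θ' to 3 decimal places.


axis x: (108.500 − 1/2) / (3) = 36.000
axis y: (-21.000 − -2) / (1/2) = -38.000
axis θ: (-1.250 − 0) / (1/4) = -5.000

36.000 -38.000 -5.000


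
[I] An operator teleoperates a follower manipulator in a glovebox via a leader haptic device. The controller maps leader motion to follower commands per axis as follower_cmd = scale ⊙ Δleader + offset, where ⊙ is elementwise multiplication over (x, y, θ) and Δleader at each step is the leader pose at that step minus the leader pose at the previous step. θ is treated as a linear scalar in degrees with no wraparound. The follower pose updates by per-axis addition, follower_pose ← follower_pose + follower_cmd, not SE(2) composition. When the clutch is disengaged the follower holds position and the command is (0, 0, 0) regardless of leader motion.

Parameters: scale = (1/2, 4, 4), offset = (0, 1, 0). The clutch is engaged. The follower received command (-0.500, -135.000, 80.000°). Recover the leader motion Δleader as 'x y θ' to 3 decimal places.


-1.000 -34.000 20.000

axis x: (-0.500 − 0) / (1/2) = -1.000
axis y: (-135.000 − 1) / (4) = -34.000
axis θ: (80.000 − 0) / (4) = 20.000


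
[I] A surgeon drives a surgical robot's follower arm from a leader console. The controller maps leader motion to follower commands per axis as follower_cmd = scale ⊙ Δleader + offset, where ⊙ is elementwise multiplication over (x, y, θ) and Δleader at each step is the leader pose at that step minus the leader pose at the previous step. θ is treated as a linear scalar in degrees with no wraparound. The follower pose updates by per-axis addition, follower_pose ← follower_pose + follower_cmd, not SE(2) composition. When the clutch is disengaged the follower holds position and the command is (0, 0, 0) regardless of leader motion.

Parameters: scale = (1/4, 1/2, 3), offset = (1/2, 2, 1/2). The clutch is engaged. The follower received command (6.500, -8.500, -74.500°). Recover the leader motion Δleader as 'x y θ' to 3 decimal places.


axis x: (6.500 − 1/2) / (1/4) = 24.000
axis y: (-8.500 − 2) / (1/2) = -21.000
axis θ: (-74.500 − 1/2) / (3) = -25.000

24.000 -21.000 -25.000


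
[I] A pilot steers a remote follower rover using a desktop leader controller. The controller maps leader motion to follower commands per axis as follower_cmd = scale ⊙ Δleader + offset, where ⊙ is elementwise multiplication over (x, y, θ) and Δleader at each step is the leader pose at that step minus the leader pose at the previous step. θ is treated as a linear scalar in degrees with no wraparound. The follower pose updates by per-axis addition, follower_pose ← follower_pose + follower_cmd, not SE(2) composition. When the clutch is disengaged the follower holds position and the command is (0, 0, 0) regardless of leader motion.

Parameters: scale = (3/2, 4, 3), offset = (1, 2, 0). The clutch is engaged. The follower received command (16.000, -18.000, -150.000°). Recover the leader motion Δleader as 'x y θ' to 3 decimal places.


10.000 -5.000 -50.000

axis x: (16.000 − 1) / (3/2) = 10.000
axis y: (-18.000 − 2) / (4) = -5.000
axis θ: (-150.000 − 0) / (3) = -50.000


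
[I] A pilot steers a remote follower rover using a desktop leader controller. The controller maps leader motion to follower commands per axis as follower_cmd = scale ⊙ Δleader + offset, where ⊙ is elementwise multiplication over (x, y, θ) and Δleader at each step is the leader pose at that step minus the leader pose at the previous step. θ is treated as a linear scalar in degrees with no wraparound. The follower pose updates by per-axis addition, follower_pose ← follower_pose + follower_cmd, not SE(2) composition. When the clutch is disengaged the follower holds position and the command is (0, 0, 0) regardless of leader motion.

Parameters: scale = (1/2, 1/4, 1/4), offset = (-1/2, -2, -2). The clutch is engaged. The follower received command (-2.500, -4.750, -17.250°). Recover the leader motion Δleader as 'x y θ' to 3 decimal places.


-4.000 -11.000 -61.000

axis x: (-2.500 − -1/2) / (1/2) = -4.000
axis y: (-4.750 − -2) / (1/4) = -11.000
axis θ: (-17.250 − -2) / (1/4) = -61.000


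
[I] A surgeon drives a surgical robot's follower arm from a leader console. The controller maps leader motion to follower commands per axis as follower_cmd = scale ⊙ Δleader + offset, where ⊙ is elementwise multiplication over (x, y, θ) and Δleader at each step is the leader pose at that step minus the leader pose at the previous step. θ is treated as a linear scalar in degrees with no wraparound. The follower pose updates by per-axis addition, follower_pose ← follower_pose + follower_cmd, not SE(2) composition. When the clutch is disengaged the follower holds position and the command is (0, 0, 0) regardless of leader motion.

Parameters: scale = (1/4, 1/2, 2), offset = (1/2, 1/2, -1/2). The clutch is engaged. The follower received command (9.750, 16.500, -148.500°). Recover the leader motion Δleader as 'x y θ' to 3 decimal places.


37.000 32.000 -74.000

axis x: (9.750 − 1/2) / (1/4) = 37.000
axis y: (16.500 − 1/2) / (1/2) = 32.000
axis θ: (-148.500 − -1/2) / (2) = -74.000


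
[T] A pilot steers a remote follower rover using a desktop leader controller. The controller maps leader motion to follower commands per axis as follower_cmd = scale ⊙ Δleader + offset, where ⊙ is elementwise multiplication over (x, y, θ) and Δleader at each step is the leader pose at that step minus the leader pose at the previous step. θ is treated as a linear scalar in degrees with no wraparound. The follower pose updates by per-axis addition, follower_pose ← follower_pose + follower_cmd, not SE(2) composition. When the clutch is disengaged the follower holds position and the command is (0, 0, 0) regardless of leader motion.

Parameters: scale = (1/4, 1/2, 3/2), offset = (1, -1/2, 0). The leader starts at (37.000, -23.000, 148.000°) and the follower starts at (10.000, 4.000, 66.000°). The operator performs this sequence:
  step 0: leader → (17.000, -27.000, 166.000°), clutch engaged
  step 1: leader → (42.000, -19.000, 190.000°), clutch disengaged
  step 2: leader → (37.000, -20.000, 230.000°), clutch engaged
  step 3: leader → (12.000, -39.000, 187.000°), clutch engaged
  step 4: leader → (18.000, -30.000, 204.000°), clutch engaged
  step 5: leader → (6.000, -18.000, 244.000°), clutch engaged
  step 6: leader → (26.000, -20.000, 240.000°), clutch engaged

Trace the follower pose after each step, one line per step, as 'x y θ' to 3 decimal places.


step 0: Δleader=(-20.000, -4.000, 18.000°), engaged; cmd=(-4.000, -2.500, 27.000°) → follower=(6.000, 1.500, 93.000°)
step 1: Δleader=(25.000, 8.000, 24.000°), disengaged; cmd=(0,0,0) → follower holds at (6.000, 1.500, 93.000°)
step 2: Δleader=(-5.000, -1.000, 40.000°), engaged; cmd=(-0.250, -1.000, 60.000°) → follower=(5.750, 0.500, 153.000°)
step 3: Δleader=(-25.000, -19.000, -43.000°), engaged; cmd=(-5.250, -10.000, -64.500°) → follower=(0.500, -9.500, 88.500°)
step 4: Δleader=(6.000, 9.000, 17.000°), engaged; cmd=(2.500, 4.000, 25.500°) → follower=(3.000, -5.500, 114.000°)
step 5: Δleader=(-12.000, 12.000, 40.000°), engaged; cmd=(-2.000, 5.500, 60.000°) → follower=(1.000, 0.000, 174.000°)
step 6: Δleader=(20.000, -2.000, -4.000°), engaged; cmd=(6.000, -1.500, -6.000°) → follower=(7.000, -1.500, 168.000°)

6.000 1.500 93.000
6.000 1.500 93.000
5.750 0.500 153.000
0.500 -9.500 88.500
3.000 -5.500 114.000
1.000 0.000 174.000
7.000 -1.500 168.000


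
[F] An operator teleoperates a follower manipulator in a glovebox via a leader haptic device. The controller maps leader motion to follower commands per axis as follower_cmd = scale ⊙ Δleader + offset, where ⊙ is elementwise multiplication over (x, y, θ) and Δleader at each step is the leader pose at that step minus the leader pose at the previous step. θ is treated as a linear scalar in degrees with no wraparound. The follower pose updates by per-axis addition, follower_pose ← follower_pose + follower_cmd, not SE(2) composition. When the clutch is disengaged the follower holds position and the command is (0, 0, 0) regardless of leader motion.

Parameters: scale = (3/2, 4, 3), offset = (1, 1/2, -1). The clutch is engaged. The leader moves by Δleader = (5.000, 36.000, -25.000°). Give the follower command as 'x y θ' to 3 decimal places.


axis x: 3/2·5.000 + 1 = 8.500
axis y: 4·36.000 + 1/2 = 144.500
axis θ: 3·-25.000 + -1 = -76.000

8.500 144.500 -76.000


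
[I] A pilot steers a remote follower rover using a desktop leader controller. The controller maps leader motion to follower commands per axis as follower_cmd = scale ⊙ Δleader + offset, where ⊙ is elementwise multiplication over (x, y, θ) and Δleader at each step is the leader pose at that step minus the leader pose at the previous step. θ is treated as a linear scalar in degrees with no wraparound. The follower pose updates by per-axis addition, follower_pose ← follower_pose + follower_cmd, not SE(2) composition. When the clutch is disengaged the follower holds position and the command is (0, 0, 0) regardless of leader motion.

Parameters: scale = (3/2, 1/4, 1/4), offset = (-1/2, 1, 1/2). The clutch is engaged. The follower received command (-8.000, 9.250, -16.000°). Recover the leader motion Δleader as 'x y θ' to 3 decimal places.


-5.000 33.000 -66.000

axis x: (-8.000 − -1/2) / (3/2) = -5.000
axis y: (9.250 − 1) / (1/4) = 33.000
axis θ: (-16.000 − 1/2) / (1/4) = -66.000


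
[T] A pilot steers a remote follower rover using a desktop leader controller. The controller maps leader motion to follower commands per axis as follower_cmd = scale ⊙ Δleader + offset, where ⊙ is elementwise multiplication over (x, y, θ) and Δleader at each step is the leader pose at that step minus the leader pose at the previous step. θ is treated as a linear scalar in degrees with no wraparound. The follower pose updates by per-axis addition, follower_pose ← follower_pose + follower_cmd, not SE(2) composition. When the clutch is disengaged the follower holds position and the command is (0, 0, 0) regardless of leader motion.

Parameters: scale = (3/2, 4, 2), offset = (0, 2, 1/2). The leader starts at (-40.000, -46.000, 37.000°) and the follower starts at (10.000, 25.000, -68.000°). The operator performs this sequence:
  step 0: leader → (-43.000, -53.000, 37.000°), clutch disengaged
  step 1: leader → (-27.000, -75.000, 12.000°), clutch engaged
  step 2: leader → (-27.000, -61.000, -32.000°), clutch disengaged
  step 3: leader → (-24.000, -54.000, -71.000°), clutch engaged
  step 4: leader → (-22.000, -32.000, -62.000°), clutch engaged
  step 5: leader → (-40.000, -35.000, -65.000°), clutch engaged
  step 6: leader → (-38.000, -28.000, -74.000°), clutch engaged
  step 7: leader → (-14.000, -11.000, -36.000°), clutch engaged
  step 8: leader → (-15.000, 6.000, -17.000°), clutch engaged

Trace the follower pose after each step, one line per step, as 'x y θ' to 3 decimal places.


10.000 25.000 -68.000
34.000 -61.000 -117.500
34.000 -61.000 -117.500
38.500 -31.000 -195.000
41.500 59.000 -176.500
14.500 49.000 -182.000
17.500 79.000 -199.500
53.500 149.000 -123.000
52.000 219.000 -84.500

step 0: Δleader=(-3.000, -7.000, 0.000°), disengaged; cmd=(0,0,0) → follower holds at (10.000, 25.000, -68.000°)
step 1: Δleader=(16.000, -22.000, -25.000°), engaged; cmd=(24.000, -86.000, -49.500°) → follower=(34.000, -61.000, -117.500°)
step 2: Δleader=(0.000, 14.000, -44.000°), disengaged; cmd=(0,0,0) → follower holds at (34.000, -61.000, -117.500°)
step 3: Δleader=(3.000, 7.000, -39.000°), engaged; cmd=(4.500, 30.000, -77.500°) → follower=(38.500, -31.000, -195.000°)
step 4: Δleader=(2.000, 22.000, 9.000°), engaged; cmd=(3.000, 90.000, 18.500°) → follower=(41.500, 59.000, -176.500°)
step 5: Δleader=(-18.000, -3.000, -3.000°), engaged; cmd=(-27.000, -10.000, -5.500°) → follower=(14.500, 49.000, -182.000°)
step 6: Δleader=(2.000, 7.000, -9.000°), engaged; cmd=(3.000, 30.000, -17.500°) → follower=(17.500, 79.000, -199.500°)
step 7: Δleader=(24.000, 17.000, 38.000°), engaged; cmd=(36.000, 70.000, 76.500°) → follower=(53.500, 149.000, -123.000°)
step 8: Δleader=(-1.000, 17.000, 19.000°), engaged; cmd=(-1.500, 70.000, 38.500°) → follower=(52.000, 219.000, -84.500°)
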